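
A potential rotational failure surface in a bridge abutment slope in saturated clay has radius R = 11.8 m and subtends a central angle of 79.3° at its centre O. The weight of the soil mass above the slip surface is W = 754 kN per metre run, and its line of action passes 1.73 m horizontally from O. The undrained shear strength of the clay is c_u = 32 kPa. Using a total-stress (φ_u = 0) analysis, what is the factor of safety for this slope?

Taking moments about the centre O, the resisting moment is provided by the undrained shear strength acting along the arc:
Arc length L_a = R·θ = 11.8·(79.3°·π/180) = 11.8·1.3840 = 16.33 m
M_R = c_u·L_a·R = 32·16.33·11.8 = 6166.9 kN·m/m
M_D = W·d = 754·1.73 = 1304.4 kN·m/m
FS = M_R / M_D = 6166.9 / 1304.4 = 4.728

FS = 4.73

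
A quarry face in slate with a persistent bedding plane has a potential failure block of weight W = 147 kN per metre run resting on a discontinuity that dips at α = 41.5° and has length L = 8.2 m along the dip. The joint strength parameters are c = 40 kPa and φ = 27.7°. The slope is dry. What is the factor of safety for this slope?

Resolving the block weight along and normal to the plane and applying the Mohr–Coulomb strength on the joint:
N' = W cosα = 147·cos41.5° = 110.1 kN/m
Driving force T = W sinα = 147·sin41.5° = 97.4 kN/m
Resisting force R = c·L + N'·tanφ = 40·8.2 + 110.1·tan27.7° = 328.0 + 57.8 = 385.8 kN/m
FS = R / T = 385.8 / 97.4 = 3.961

FS = 3.96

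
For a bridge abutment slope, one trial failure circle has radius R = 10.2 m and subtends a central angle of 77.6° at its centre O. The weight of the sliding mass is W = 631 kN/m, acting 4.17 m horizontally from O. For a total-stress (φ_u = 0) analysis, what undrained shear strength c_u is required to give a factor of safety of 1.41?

c_u = 26.3 kPa

FS = c_u·L_a·R / (W·d), so c_u = FS·W·d / (L_a·R).
Arc length L_a = R·θ = 10.2·(77.6°·π/180) = 10.2·1.3544 = 13.81 m
c_u = 1.41·631·4.17 / (13.81·10.2) = 3710.1 / 140.91 = 26.33 kPa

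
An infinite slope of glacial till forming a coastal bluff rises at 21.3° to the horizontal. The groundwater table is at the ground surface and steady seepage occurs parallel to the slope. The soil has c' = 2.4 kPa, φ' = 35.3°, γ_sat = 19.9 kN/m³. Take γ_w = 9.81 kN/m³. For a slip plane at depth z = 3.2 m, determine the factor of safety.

FS = 1.03

With seepage parallel to the slope and the water table at the surface, the effective normal stress on the slip plane uses the buoyant unit weight γ' = γ_sat − γ_w while the driving shear stress uses γ_sat:
FS = [c' + γ' z cos²β tanφ'] / [γ_sat z sinβ cosβ]
γ' = 19.9 − 9.81 = 10.09 kN/m³
Numerator = 2.4 + 10.09·3.2·cos²21.3°·tan35.3° = 2.4 + 10.09·3.2·0.8680·0.7080 = 22.245 kPa
Denominator = 19.9·3.2·sin21.3°·cos21.3° = 19.9·3.2·0.3633·0.9317 = 21.552 kPa
FS = 22.245 / 21.552 = 1.032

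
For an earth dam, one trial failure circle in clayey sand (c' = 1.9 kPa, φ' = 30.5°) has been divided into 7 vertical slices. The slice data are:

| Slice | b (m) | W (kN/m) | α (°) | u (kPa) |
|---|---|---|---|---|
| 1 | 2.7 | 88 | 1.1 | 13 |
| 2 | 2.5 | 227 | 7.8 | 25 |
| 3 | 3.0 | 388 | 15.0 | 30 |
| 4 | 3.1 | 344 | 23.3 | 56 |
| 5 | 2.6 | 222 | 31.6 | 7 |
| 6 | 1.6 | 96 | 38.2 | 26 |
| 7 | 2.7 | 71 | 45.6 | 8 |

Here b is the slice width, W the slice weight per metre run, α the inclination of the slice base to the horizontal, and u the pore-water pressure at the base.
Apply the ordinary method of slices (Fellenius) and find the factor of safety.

FS = 1.07

Ordinary method of slices: FS = Σ[c'·Δl_i + (W_i cosα_i − u_i·Δl_i)·tanφ'] / Σ W_i sinα_i, with Δl_i = b_i / cosα_i.
Slice 1: Δl = 2.7/cos1.1° = 2.700 m; N'_1 = 88·cos1.1° − 13·2.700 = 52.9; c'Δl = 5.13; W sinα = 1.7
Slice 2: Δl = 2.5/cos7.8° = 2.523 m; N'_2 = 227·cos7.8° − 25·2.523 = 161.8; c'Δl = 4.79; W sinα = 30.8
Slice 3: Δl = 3.0/cos15.0° = 3.106 m; N'_3 = 388·cos15.0° − 30·3.106 = 281.6; c'Δl = 5.90; W sinα = 100.4
Slice 4: Δl = 3.1/cos23.3° = 3.375 m; N'_4 = 344·cos23.3° − 56·3.375 = 126.9; c'Δl = 6.41; W sinα = 136.1
Slice 5: Δl = 2.6/cos31.6° = 3.053 m; N'_5 = 222·cos31.6° − 7·3.053 = 167.7; c'Δl = 5.80; W sinα = 116.3
Slice 6: Δl = 1.6/cos38.2° = 2.036 m; N'_6 = 96·cos38.2° − 26·2.036 = 22.5; c'Δl = 3.87; W sinα = 59.4
Slice 7: Δl = 2.7/cos45.6° = 3.859 m; N'_7 = 71·cos45.6° − 8·3.859 = 18.8; c'Δl = 7.33; W sinα = 50.7
Σc'Δl = 39.2 kN/m; ΣN' = 832.3 kN/m; ΣW sinα = 495.4 kN/m
Resisting = 39.2 + 832.3·tan30.5° = 39.2 + 490.2 = 529.5 kN/m
FS = 529.5 / 495.4 = 1.069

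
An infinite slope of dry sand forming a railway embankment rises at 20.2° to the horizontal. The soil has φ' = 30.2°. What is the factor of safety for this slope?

FS = 1.58

For a dry cohesionless infinite slope the factor of safety is FS = tanφ' / tanβ.
FS = tan30.2° / tan20.2° = 0.5820 / 0.3679 = 1.582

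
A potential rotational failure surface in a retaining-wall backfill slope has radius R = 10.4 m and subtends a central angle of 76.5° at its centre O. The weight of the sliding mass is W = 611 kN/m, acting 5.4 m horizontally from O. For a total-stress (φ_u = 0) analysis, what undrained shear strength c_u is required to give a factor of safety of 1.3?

FS = c_u·L_a·R / (W·d), so c_u = FS·W·d / (L_a·R).
Arc length L_a = R·θ = 10.4·(76.5°·π/180) = 10.4·1.3352 = 13.89 m
c_u = 1.3·611·5.4 / (13.89·10.4) = 4289.2 / 144.41 = 29.70 kPa

c_u = 29.7 kPa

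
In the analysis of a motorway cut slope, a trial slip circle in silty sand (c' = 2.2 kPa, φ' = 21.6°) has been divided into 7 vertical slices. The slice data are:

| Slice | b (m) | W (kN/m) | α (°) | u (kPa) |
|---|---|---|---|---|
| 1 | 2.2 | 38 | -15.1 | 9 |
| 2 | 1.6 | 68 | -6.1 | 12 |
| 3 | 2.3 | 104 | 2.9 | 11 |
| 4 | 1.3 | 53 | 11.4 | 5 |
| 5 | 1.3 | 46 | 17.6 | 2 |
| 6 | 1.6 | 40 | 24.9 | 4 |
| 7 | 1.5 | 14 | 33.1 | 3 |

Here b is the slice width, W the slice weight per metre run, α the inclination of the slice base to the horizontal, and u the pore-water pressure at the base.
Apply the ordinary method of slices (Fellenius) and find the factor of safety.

FS = 3.57

Ordinary method of slices: FS = Σ[c'·Δl_i + (W_i cosα_i − u_i·Δl_i)·tanφ'] / Σ W_i sinα_i, with Δl_i = b_i / cosα_i.
Slice 1: Δl = 2.2/cos(-15.1°) = 2.279 m; N'_1 = 38·cos(-15.1°) − 9·2.279 = 16.2; c'Δl = 5.01; W sinα = -9.9
Slice 2: Δl = 1.6/cos(-6.1°) = 1.609 m; N'_2 = 68·cos(-6.1°) − 12·1.609 = 48.3; c'Δl = 3.54; W sinα = -7.2
Slice 3: Δl = 2.3/cos2.9° = 2.303 m; N'_3 = 104·cos2.9° − 11·2.303 = 78.5; c'Δl = 5.07; W sinα = 5.3
Slice 4: Δl = 1.3/cos11.4° = 1.326 m; N'_4 = 53·cos11.4° − 5·1.326 = 45.3; c'Δl = 2.92; W sinα = 10.5
Slice 5: Δl = 1.3/cos17.6° = 1.364 m; N'_5 = 46·cos17.6° − 2·1.364 = 41.1; c'Δl = 3.00; W sinα = 13.9
Slice 6: Δl = 1.6/cos24.9° = 1.764 m; N'_6 = 40·cos24.9° − 4·1.764 = 29.2; c'Δl = 3.88; W sinα = 16.8
Slice 7: Δl = 1.5/cos33.1° = 1.791 m; N'_7 = 14·cos33.1° − 3·1.791 = 6.4; c'Δl = 3.94; W sinα = 7.6
Σc'Δl = 27.4 kN/m; ΣN' = 265.0 kN/m; ΣW sinα = 37.0 kN/m
Resisting = 27.4 + 265.0·tan21.6° = 27.4 + 104.9 = 132.3 kN/m
FS = 132.3 / 37.0 = 3.575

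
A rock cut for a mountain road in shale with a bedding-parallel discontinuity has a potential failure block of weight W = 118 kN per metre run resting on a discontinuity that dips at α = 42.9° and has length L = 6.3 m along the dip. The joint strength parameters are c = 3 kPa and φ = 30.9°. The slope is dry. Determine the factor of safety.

Resolving the block weight along and normal to the plane and applying the Mohr–Coulomb strength on the joint:
N' = W cosα = 118·cos42.9° = 86.4 kN/m
Driving force T = W sinα = 118·sin42.9° = 80.3 kN/m
Resisting force R = c·L + N'·tanφ = 3·6.3 + 86.4·tan30.9° = 18.9 + 51.7 = 70.6 kN/m
FS = R / T = 70.6 / 80.3 = 0.879

FS = 0.88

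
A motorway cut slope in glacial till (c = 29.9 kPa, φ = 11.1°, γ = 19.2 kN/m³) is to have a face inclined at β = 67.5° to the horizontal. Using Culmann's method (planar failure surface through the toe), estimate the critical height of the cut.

Culmann's analysis gives the critical failure plane at α_cr = (β + φ)/2 = (67.5 + 11.1)/2 = 39.3°, and the critical height
H_c = (4c/γ) · sinβ cosφ / [1 − cos(β − φ)]
    = (4·29.9/19.2) · sin67.5°·cos11.1° / [1 − cos(56.4°)]
    = 6.229 · 0.9239·0.9813 / [1 − 0.5534]
    = 6.229 · 0.9066 / 0.4466
    = 12.64 m

H_c = 12.64 m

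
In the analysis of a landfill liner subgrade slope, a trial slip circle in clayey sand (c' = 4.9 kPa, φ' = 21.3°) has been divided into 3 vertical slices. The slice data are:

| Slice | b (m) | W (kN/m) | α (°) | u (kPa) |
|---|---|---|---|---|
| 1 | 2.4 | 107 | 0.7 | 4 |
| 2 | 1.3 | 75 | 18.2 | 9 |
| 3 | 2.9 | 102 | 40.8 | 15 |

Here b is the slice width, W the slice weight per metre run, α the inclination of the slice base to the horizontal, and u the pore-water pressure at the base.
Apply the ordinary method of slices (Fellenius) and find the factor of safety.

Ordinary method of slices: FS = Σ[c'·Δl_i + (W_i cosα_i − u_i·Δl_i)·tanφ'] / Σ W_i sinα_i, with Δl_i = b_i / cosα_i.
Slice 1: Δl = 2.4/cos0.7° = 2.400 m; N'_1 = 107·cos0.7° − 4·2.400 = 97.4; c'Δl = 11.76; W sinα = 1.3
Slice 2: Δl = 1.3/cos18.2° = 1.368 m; N'_2 = 75·cos18.2° − 9·1.368 = 58.9; c'Δl = 6.71; W sinα = 23.4
Slice 3: Δl = 2.9/cos40.8° = 3.831 m; N'_3 = 102·cos40.8° − 15·3.831 = 19.7; c'Δl = 18.77; W sinα = 66.6
Σc'Δl = 37.2 kN/m; ΣN' = 176.1 kN/m; ΣW sinα = 91.4 kN/m
Resisting = 37.2 + 176.1·tan21.3° = 37.2 + 68.6 = 105.9 kN/m
FS = 105.9 / 91.4 = 1.159

FS = 1.16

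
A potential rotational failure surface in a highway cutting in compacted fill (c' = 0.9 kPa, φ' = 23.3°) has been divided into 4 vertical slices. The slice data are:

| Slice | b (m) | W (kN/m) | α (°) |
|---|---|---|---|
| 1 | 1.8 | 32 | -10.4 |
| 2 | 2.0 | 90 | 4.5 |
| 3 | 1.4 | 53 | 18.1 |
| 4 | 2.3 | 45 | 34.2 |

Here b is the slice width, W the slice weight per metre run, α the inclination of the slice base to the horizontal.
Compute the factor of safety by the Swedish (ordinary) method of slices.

Ordinary method of slices: FS = Σ[c'·Δl_i + (W_i cosα_i)·tanφ'] / Σ W_i sinα_i, with Δl_i = b_i / cosα_i.
Slice 1: Δl = 1.8/cos(-10.4°) = 1.830 m; N'_1 = 32·cos(-10.4°) = 31.5; c'Δl = 1.65; W sinα = -5.8
Slice 2: Δl = 2.0/cos4.5° = 2.006 m; N'_2 = 90·cos4.5° = 89.7; c'Δl = 1.81; W sinα = 7.1
Slice 3: Δl = 1.4/cos18.1° = 1.473 m; N'_3 = 53·cos18.1° = 50.4; c'Δl = 1.33; W sinα = 16.5
Slice 4: Δl = 2.3/cos34.2° = 2.781 m; N'_4 = 45·cos34.2° = 37.2; c'Δl = 2.50; W sinα = 25.3
Σc'Δl = 7.3 kN/m; ΣN' = 208.8 kN/m; ΣW sinα = 43.0 kN/m
Resisting = 7.3 + 208.8·tan23.3° = 7.3 + 89.9 = 97.2 kN/m
FS = 97.2 / 43.0 = 2.258

FS = 2.26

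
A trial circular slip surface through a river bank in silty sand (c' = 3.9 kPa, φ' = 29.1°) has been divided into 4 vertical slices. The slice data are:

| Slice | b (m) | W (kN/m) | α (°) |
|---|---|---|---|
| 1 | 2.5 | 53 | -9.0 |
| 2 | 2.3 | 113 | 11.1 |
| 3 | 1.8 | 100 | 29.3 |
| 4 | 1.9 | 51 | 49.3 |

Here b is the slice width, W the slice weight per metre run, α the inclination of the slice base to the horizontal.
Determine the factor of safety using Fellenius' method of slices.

FS = 1.94

Ordinary method of slices: FS = Σ[c'·Δl_i + (W_i cosα_i)·tanφ'] / Σ W_i sinα_i, with Δl_i = b_i / cosα_i.
Slice 1: Δl = 2.5/cos(-9.0°) = 2.531 m; N'_1 = 53·cos(-9.0°) = 52.3; c'Δl = 9.87; W sinα = -8.3
Slice 2: Δl = 2.3/cos11.1° = 2.344 m; N'_2 = 113·cos11.1° = 110.9; c'Δl = 9.14; W sinα = 21.8
Slice 3: Δl = 1.8/cos29.3° = 2.064 m; N'_3 = 100·cos29.3° = 87.2; c'Δl = 8.05; W sinα = 48.9
Slice 4: Δl = 1.9/cos49.3° = 2.914 m; N'_4 = 51·cos49.3° = 33.3; c'Δl = 11.36; W sinα = 38.7
Σc'Δl = 38.4 kN/m; ΣN' = 283.7 kN/m; ΣW sinα = 101.1 kN/m
Resisting = 38.4 + 283.7·tan29.1° = 38.4 + 157.9 = 196.3 kN/m
FS = 196.3 / 101.1 = 1.943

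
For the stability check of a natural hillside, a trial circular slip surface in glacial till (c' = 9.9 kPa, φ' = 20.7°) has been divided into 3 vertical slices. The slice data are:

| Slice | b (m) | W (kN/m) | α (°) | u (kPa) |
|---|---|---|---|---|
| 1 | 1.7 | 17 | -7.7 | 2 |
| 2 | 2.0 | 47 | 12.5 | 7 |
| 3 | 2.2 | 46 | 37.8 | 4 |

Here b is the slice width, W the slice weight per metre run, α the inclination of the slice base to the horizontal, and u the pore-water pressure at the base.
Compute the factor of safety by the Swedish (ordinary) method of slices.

FS = 2.53

Ordinary method of slices: FS = Σ[c'·Δl_i + (W_i cosα_i − u_i·Δl_i)·tanφ'] / Σ W_i sinα_i, with Δl_i = b_i / cosα_i.
Slice 1: Δl = 1.7/cos(-7.7°) = 1.715 m; N'_1 = 17·cos(-7.7°) − 2·1.715 = 13.4; c'Δl = 16.98; W sinα = -2.3
Slice 2: Δl = 2.0/cos12.5° = 2.049 m; N'_2 = 47·cos12.5° − 7·2.049 = 31.5; c'Δl = 20.28; W sinα = 10.2
Slice 3: Δl = 2.2/cos37.8° = 2.784 m; N'_3 = 46·cos37.8° − 4·2.784 = 25.2; c'Δl = 27.56; W sinα = 28.2
Σc'Δl = 64.8 kN/m; ΣN' = 70.2 kN/m; ΣW sinα = 36.1 kN/m
Resisting = 64.8 + 70.2·tan20.7° = 64.8 + 26.5 = 91.3 kN/m
FS = 91.3 / 36.1 = 2.531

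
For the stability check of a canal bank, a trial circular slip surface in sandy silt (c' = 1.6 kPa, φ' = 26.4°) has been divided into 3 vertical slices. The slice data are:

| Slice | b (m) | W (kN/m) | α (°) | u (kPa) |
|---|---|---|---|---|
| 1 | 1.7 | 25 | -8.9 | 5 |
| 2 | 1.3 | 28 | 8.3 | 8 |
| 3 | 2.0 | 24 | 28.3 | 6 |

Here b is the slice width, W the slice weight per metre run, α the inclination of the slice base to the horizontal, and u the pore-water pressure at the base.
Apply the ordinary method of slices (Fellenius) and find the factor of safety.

Ordinary method of slices: FS = Σ[c'·Δl_i + (W_i cosα_i − u_i·Δl_i)·tanφ'] / Σ W_i sinα_i, with Δl_i = b_i / cosα_i.
Slice 1: Δl = 1.7/cos(-8.9°) = 1.721 m; N'_1 = 25·cos(-8.9°) − 5·1.721 = 16.1; c'Δl = 2.75; W sinα = -3.9
Slice 2: Δl = 1.3/cos8.3° = 1.314 m; N'_2 = 28·cos8.3° − 8·1.314 = 17.2; c'Δl = 2.10; W sinα = 4.0
Slice 3: Δl = 2.0/cos28.3° = 2.271 m; N'_3 = 24·cos28.3° − 6·2.271 = 7.5; c'Δl = 3.63; W sinα = 11.4
Σc'Δl = 8.5 kN/m; ΣN' = 40.8 kN/m; ΣW sinα = 11.6 kN/m
Resisting = 8.5 + 40.8·tan26.4° = 8.5 + 20.3 = 28.7 kN/m
FS = 28.7 / 11.6 = 2.488

FS = 2.49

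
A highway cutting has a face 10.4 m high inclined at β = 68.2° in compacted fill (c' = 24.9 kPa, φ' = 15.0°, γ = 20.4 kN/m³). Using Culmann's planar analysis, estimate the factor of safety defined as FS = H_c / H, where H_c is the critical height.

FS = 1.05

H_c = (4c'/γ) · sinβ cosφ' / [1 − cos(β − φ')]
    = (4·24.9/20.4) · sin68.2°·cos15.0° / [1 − cos53.2°]
    = 4.882 · 0.8968 / 0.4010 = 10.92 m
FS = H_c / H = 10.92 / 10.4 = 1.050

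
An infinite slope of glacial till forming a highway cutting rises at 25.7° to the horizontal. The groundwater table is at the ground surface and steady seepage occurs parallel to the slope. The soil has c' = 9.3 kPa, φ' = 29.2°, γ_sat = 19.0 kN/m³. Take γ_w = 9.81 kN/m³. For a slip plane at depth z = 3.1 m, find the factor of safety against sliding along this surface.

With seepage parallel to the slope and the water table at the surface, the effective normal stress on the slip plane uses the buoyant unit weight γ' = γ_sat − γ_w while the driving shear stress uses γ_sat:
FS = [c' + γ' z cos²β tanφ'] / [γ_sat z sinβ cosβ]
γ' = 19.0 − 9.81 = 9.19 kN/m³
Numerator = 9.3 + 9.19·3.1·cos²25.7°·tan29.2° = 9.3 + 9.19·3.1·0.8119·0.5589 = 22.228 kPa
Denominator = 19.0·3.1·sin25.7°·cos25.7° = 19.0·3.1·0.4337·0.9011 = 23.016 kPa
FS = 22.228 / 23.016 = 0.966

FS = 0.97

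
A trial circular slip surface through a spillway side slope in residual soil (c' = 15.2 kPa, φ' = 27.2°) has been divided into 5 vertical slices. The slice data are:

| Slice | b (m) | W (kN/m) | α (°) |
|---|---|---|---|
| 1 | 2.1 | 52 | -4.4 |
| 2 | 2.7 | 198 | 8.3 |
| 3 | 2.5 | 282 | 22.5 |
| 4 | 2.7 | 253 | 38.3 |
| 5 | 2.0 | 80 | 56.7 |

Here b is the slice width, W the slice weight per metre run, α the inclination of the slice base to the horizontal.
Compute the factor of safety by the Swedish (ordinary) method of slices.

Ordinary method of slices: FS = Σ[c'·Δl_i + (W_i cosα_i)·tanφ'] / Σ W_i sinα_i, with Δl_i = b_i / cosα_i.
Slice 1: Δl = 2.1/cos(-4.4°) = 2.106 m; N'_1 = 52·cos(-4.4°) = 51.8; c'Δl = 32.01; W sinα = -4.0
Slice 2: Δl = 2.7/cos8.3° = 2.729 m; N'_2 = 198·cos8.3° = 195.9; c'Δl = 41.47; W sinα = 28.6
Slice 3: Δl = 2.5/cos22.5° = 2.706 m; N'_3 = 282·cos22.5° = 260.5; c'Δl = 41.13; W sinα = 107.9
Slice 4: Δl = 2.7/cos38.3° = 3.440 m; N'_4 = 253·cos38.3° = 198.5; c'Δl = 52.30; W sinα = 156.8
Slice 5: Δl = 2.0/cos56.7° = 3.643 m; N'_5 = 80·cos56.7° = 43.9; c'Δl = 55.37; W sinα = 66.9
Σc'Δl = 222.3 kN/m; ΣN' = 750.8 kN/m; ΣW sinα = 356.2 kN/m
Resisting = 222.3 + 750.8·tan27.2° = 222.3 + 385.8 = 608.1 kN/m
FS = 608.1 / 356.2 = 1.707

FS = 1.71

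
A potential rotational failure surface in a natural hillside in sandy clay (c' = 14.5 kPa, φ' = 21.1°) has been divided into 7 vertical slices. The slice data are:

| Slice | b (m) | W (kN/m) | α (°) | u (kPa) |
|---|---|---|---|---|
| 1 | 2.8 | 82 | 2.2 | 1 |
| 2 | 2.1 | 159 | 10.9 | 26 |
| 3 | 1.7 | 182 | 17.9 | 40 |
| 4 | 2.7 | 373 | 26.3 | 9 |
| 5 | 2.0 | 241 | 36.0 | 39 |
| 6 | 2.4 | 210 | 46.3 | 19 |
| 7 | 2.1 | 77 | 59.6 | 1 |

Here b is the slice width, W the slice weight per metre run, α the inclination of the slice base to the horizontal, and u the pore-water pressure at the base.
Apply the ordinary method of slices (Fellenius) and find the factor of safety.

FS = 0.97

Ordinary method of slices: FS = Σ[c'·Δl_i + (W_i cosα_i − u_i·Δl_i)·tanφ'] / Σ W_i sinα_i, with Δl_i = b_i / cosα_i.
Slice 1: Δl = 2.8/cos2.2° = 2.802 m; N'_1 = 82·cos2.2° − 1·2.802 = 79.1; c'Δl = 40.63; W sinα = 3.1
Slice 2: Δl = 2.1/cos10.9° = 2.139 m; N'_2 = 159·cos10.9° − 26·2.139 = 100.5; c'Δl = 31.01; W sinα = 30.1
Slice 3: Δl = 1.7/cos17.9° = 1.786 m; N'_3 = 182·cos17.9° − 40·1.786 = 101.7; c'Δl = 25.90; W sinα = 55.9
Slice 4: Δl = 2.7/cos26.3° = 3.012 m; N'_4 = 373·cos26.3° − 9·3.012 = 307.3; c'Δl = 43.67; W sinα = 165.3
Slice 5: Δl = 2.0/cos36.0° = 2.472 m; N'_5 = 241·cos36.0° − 39·2.472 = 98.6; c'Δl = 35.85; W sinα = 141.7
Slice 6: Δl = 2.4/cos46.3° = 3.474 m; N'_6 = 210·cos46.3° − 19·3.474 = 79.1; c'Δl = 50.37; W sinα = 151.8
Slice 7: Δl = 2.1/cos59.6° = 4.150 m; N'_7 = 77·cos59.6° − 1·4.150 = 34.8; c'Δl = 60.17; W sinα = 66.4
Σc'Δl = 287.6 kN/m; ΣN' = 801.1 kN/m; ΣW sinα = 614.3 kN/m
Resisting = 287.6 + 801.1·tan21.1° = 287.6 + 309.1 = 596.7 kN/m
FS = 596.7 / 614.3 = 0.971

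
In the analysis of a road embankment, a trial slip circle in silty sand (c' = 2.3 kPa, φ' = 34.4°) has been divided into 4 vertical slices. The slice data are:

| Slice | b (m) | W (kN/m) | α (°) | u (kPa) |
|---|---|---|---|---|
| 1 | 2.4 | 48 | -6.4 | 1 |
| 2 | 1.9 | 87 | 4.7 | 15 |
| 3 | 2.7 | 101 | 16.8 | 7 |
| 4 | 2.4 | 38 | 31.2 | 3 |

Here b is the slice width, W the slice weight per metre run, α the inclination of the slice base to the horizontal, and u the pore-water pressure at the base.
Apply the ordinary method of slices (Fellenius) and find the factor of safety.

Ordinary method of slices: FS = Σ[c'·Δl_i + (W_i cosα_i − u_i·Δl_i)·tanφ'] / Σ W_i sinα_i, with Δl_i = b_i / cosα_i.
Slice 1: Δl = 2.4/cos(-6.4°) = 2.415 m; N'_1 = 48·cos(-6.4°) − 1·2.415 = 45.3; c'Δl = 5.55; W sinα = -5.4
Slice 2: Δl = 1.9/cos4.7° = 1.906 m; N'_2 = 87·cos4.7° − 15·1.906 = 58.1; c'Δl = 4.38; W sinα = 7.1
Slice 3: Δl = 2.7/cos16.8° = 2.820 m; N'_3 = 101·cos16.8° − 7·2.820 = 76.9; c'Δl = 6.49; W sinα = 29.2
Slice 4: Δl = 2.4/cos31.2° = 2.806 m; N'_4 = 38·cos31.2° − 3·2.806 = 24.1; c'Δl = 6.45; W sinα = 19.7
Σc'Δl = 22.9 kN/m; ΣN' = 204.4 kN/m; ΣW sinα = 50.7 kN/m
Resisting = 22.9 + 204.4·tan34.4° = 22.9 + 140.0 = 162.9 kN/m
FS = 162.9 / 50.7 = 3.215

FS = 3.21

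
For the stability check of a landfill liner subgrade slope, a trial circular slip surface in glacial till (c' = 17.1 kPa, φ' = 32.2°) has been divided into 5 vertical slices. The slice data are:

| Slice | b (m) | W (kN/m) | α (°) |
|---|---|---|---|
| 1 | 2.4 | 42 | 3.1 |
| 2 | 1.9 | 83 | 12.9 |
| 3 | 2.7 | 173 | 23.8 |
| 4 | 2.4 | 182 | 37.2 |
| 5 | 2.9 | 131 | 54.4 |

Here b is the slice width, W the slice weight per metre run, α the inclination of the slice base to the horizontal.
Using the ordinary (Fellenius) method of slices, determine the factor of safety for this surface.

Ordinary method of slices: FS = Σ[c'·Δl_i + (W_i cosα_i)·tanφ'] / Σ W_i sinα_i, with Δl_i = b_i / cosα_i.
Slice 1: Δl = 2.4/cos3.1° = 2.404 m; N'_1 = 42·cos3.1° = 41.9; c'Δl = 41.10; W sinα = 2.3
Slice 2: Δl = 1.9/cos12.9° = 1.949 m; N'_2 = 83·cos12.9° = 80.9; c'Δl = 33.33; W sinα = 18.5
Slice 3: Δl = 2.7/cos23.8° = 2.951 m; N'_3 = 173·cos23.8° = 158.3; c'Δl = 50.46; W sinα = 69.8
Slice 4: Δl = 2.4/cos37.2° = 3.013 m; N'_4 = 182·cos37.2° = 145.0; c'Δl = 51.52; W sinα = 110.0
Slice 5: Δl = 2.9/cos54.4° = 4.982 m; N'_5 = 131·cos54.4° = 76.3; c'Δl = 85.19; W sinα = 106.5
Σc'Δl = 261.6 kN/m; ΣN' = 502.4 kN/m; ΣW sinα = 307.2 kN/m
Resisting = 261.6 + 502.4·tan32.2° = 261.6 + 316.4 = 578.0 kN/m
FS = 578.0 / 307.2 = 1.882

FS = 1.88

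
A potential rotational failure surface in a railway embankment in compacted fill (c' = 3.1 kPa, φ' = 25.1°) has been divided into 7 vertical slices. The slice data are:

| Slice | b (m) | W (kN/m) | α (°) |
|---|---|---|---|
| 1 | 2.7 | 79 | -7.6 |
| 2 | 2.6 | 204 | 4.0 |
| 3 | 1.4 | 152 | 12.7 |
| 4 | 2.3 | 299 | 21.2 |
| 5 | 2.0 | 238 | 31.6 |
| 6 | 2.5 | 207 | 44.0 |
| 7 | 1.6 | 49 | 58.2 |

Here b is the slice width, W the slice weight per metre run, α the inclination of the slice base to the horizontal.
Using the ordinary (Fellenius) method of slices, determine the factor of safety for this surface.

FS = 1.24

Ordinary method of slices: FS = Σ[c'·Δl_i + (W_i cosα_i)·tanφ'] / Σ W_i sinα_i, with Δl_i = b_i / cosα_i.
Slice 1: Δl = 2.7/cos(-7.6°) = 2.724 m; N'_1 = 79·cos(-7.6°) = 78.3; c'Δl = 8.44; W sinα = -10.4
Slice 2: Δl = 2.6/cos4.0° = 2.606 m; N'_2 = 204·cos4.0° = 203.5; c'Δl = 8.08; W sinα = 14.2
Slice 3: Δl = 1.4/cos12.7° = 1.435 m; N'_3 = 152·cos12.7° = 148.3; c'Δl = 4.45; W sinα = 33.4
Slice 4: Δl = 2.3/cos21.2° = 2.467 m; N'_4 = 299·cos21.2° = 278.8; c'Δl = 7.65; W sinα = 108.1
Slice 5: Δl = 2.0/cos31.6° = 2.348 m; N'_5 = 238·cos31.6° = 202.7; c'Δl = 7.28; W sinα = 124.7
Slice 6: Δl = 2.5/cos44.0° = 3.475 m; N'_6 = 207·cos44.0° = 148.9; c'Δl = 10.77; W sinα = 143.8
Slice 7: Δl = 1.6/cos58.2° = 3.036 m; N'_7 = 49·cos58.2° = 25.8; c'Δl = 9.41; W sinα = 41.6
Σc'Δl = 56.1 kN/m; ΣN' = 1086.3 kN/m; ΣW sinα = 455.5 kN/m
Resisting = 56.1 + 1086.3·tan25.1° = 56.1 + 508.9 = 564.9 kN/m
FS = 564.9 / 455.5 = 1.240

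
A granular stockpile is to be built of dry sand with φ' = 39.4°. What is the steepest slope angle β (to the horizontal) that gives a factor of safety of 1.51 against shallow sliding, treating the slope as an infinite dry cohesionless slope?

For an infinite dry cohesionless slope FS = tanφ'/tanβ, so tanβ = tanφ' / FS.
tanβ = tan39.4° / 1.51 = 0.8214 / 1.51 = 0.5440
β = arctan(0.5440) = 28.55°

β = 28.5°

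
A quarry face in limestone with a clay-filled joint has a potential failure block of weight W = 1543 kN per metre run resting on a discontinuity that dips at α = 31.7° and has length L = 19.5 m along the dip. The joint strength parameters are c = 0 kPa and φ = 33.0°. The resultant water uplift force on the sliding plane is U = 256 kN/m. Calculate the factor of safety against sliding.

Resolving the block weight along and normal to the plane and applying the Mohr–Coulomb strength on the joint:
N' = W cosα − U = 1543·cos31.7° − 256 = 1056.8 kN/m
Driving force T = W sinα = 1543·sin31.7° = 810.8 kN/m
Resisting force R = c·L + N'·tanφ = 0·19.5 + 1056.8·tan33.0° = 0.0 + 686.3 = 686.3 kN/m
FS = R / T = 686.3 / 810.8 = 0.846

FS = 0.85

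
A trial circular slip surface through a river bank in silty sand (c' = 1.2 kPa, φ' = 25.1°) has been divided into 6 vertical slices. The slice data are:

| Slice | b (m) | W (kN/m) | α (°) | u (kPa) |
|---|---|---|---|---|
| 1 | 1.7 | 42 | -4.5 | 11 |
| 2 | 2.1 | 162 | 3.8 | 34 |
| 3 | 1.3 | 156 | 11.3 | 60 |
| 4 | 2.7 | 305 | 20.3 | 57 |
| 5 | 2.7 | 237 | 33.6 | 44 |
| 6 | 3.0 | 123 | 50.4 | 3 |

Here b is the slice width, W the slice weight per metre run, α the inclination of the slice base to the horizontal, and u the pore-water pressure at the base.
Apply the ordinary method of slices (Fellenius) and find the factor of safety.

Ordinary method of slices: FS = Σ[c'·Δl_i + (W_i cosα_i − u_i·Δl_i)·tanφ'] / Σ W_i sinα_i, with Δl_i = b_i / cosα_i.
Slice 1: Δl = 1.7/cos(-4.5°) = 1.705 m; N'_1 = 42·cos(-4.5°) − 11·1.705 = 23.1; c'Δl = 2.05; W sinα = -3.3
Slice 2: Δl = 2.1/cos3.8° = 2.105 m; N'_2 = 162·cos3.8° − 34·2.105 = 90.1; c'Δl = 2.53; W sinα = 10.7
Slice 3: Δl = 1.3/cos11.3° = 1.326 m; N'_3 = 156·cos11.3° − 60·1.326 = 73.4; c'Δl = 1.59; W sinα = 30.6
Slice 4: Δl = 2.7/cos20.3° = 2.879 m; N'_4 = 305·cos20.3° − 57·2.879 = 122.0; c'Δl = 3.45; W sinα = 105.8
Slice 5: Δl = 2.7/cos33.6° = 3.242 m; N'_5 = 237·cos33.6° − 44·3.242 = 54.8; c'Δl = 3.89; W sinα = 131.2
Slice 6: Δl = 3.0/cos50.4° = 4.706 m; N'_6 = 123·cos50.4° − 3·4.706 = 64.3; c'Δl = 5.65; W sinα = 94.8
Σc'Δl = 19.2 kN/m; ΣN' = 427.7 kN/m; ΣW sinα = 369.8 kN/m
Resisting = 19.2 + 427.7·tan25.1° = 19.2 + 200.3 = 219.5 kN/m
FS = 219.5 / 369.8 = 0.594

FS = 0.59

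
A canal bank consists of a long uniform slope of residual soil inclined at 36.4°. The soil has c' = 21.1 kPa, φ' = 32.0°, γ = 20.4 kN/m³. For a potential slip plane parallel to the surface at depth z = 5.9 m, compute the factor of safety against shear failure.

For an infinite slope with a slip plane parallel to the surface (no pore pressure): FS = [c' + γz cos²β tanφ'] / [γz sinβ cosβ].
γz = 20.4·5.9 = 120.36 kN/m²
Numerator = 21.1 + 120.36·cos²36.4°·tan32.0° = 21.1 + 120.36·0.6479·0.6249 = 69.825 kPa
Denominator = 120.36·sin36.4°·cos36.4° = 120.36·0.5934·0.8049 = 57.489 kPa
FS = 69.825 / 57.489 = 1.215

FS = 1.21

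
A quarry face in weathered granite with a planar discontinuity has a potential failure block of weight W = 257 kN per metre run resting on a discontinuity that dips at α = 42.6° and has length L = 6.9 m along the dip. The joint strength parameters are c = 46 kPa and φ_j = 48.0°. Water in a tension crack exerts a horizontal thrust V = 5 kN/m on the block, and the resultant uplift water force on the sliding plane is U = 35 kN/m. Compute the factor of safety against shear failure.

FS = 2.73

Resolving the block weight along and normal to the plane and applying the Mohr–Coulomb strength on the joint:
N' = W cosα − U − V sinα = 257·cos42.6° − 35 − 5·sin42.6° = 150.8 kN/m
Driving force T = W sinα + V cosα = 257·sin42.6° + 5·cos42.6° = 177.6 kN/m
Resisting force R = c·L + N'·tanφ_j = 46·6.9 + 150.8·tan48.0° = 317.4 + 167.5 = 484.9 kN/m
FS = R / T = 484.9 / 177.6 = 2.730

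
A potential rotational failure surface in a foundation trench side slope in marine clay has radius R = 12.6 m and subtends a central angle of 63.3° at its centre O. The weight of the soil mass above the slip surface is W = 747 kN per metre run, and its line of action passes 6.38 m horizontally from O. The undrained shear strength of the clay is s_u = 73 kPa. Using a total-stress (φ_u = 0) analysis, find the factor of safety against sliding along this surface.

Taking moments about the centre O, the resisting moment is provided by the undrained shear strength acting along the arc:
Arc length L_a = R·θ = 12.6·(63.3°·π/180) = 12.6·1.1048 = 13.92 m
M_R = s_u·L_a·R = 73·13.92·12.6 = 12804.0 kN·m/m
M_D = W·d = 747·6.38 = 4765.9 kN·m/m
FS = M_R / M_D = 12804.0 / 4765.9 = 2.687

FS = 2.69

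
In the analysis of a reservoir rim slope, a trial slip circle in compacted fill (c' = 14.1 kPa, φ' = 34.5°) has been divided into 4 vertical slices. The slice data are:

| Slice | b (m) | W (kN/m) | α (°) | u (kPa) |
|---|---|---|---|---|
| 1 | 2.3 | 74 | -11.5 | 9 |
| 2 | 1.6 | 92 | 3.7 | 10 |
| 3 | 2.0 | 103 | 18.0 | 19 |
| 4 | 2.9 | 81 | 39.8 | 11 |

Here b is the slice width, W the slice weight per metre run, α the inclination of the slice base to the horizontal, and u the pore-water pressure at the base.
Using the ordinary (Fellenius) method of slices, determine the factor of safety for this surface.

Ordinary method of slices: FS = Σ[c'·Δl_i + (W_i cosα_i − u_i·Δl_i)·tanφ'] / Σ W_i sinα_i, with Δl_i = b_i / cosα_i.
Slice 1: Δl = 2.3/cos(-11.5°) = 2.347 m; N'_1 = 74·cos(-11.5°) − 9·2.347 = 51.4; c'Δl = 33.09; W sinα = -14.8
Slice 2: Δl = 1.6/cos3.7° = 1.603 m; N'_2 = 92·cos3.7° − 10·1.603 = 75.8; c'Δl = 22.61; W sinα = 5.9
Slice 3: Δl = 2.0/cos18.0° = 2.103 m; N'_3 = 103·cos18.0° − 19·2.103 = 58.0; c'Δl = 29.65; W sinα = 31.8
Slice 4: Δl = 2.9/cos39.8° = 3.775 m; N'_4 = 81·cos39.8° − 11·3.775 = 20.7; c'Δl = 53.22; W sinα = 51.8
Σc'Δl = 138.6 kN/m; ΣN' = 205.9 kN/m; ΣW sinα = 74.9 kN/m
Resisting = 138.6 + 205.9·tan34.5° = 138.6 + 141.5 = 280.1 kN/m
FS = 280.1 / 74.9 = 3.741

FS = 3.74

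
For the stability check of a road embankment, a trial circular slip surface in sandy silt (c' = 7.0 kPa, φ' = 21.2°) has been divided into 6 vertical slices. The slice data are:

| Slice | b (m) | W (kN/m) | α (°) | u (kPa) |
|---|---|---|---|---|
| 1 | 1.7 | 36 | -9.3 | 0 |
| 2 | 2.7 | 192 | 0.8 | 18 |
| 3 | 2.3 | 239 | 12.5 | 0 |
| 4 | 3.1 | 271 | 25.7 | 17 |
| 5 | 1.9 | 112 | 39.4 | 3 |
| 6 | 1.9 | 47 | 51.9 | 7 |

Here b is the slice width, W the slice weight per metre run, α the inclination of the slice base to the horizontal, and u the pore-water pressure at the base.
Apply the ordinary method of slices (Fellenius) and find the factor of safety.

Ordinary method of slices: FS = Σ[c'·Δl_i + (W_i cosα_i − u_i·Δl_i)·tanφ'] / Σ W_i sinα_i, with Δl_i = b_i / cosα_i.
Slice 1: Δl = 1.7/cos(-9.3°) = 1.723 m; N'_1 = 36·cos(-9.3°) − 0·1.723 = 35.5; c'Δl = 12.06; W sinα = -5.8
Slice 2: Δl = 2.7/cos0.8° = 2.700 m; N'_2 = 192·cos0.8° − 18·2.700 = 143.4; c'Δl = 18.90; W sinα = 2.7
Slice 3: Δl = 2.3/cos12.5° = 2.356 m; N'_3 = 239·cos12.5° − 0·2.356 = 233.3; c'Δl = 16.49; W sinα = 51.7
Slice 4: Δl = 3.1/cos25.7° = 3.440 m; N'_4 = 271·cos25.7° − 17·3.440 = 185.7; c'Δl = 24.08; W sinα = 117.5
Slice 5: Δl = 1.9/cos39.4° = 2.459 m; N'_5 = 112·cos39.4° − 3·2.459 = 79.2; c'Δl = 17.21; W sinα = 71.1
Slice 6: Δl = 1.9/cos51.9° = 3.079 m; N'_6 = 47·cos51.9° − 7·3.079 = 7.4; c'Δl = 21.55; W sinα = 37.0
Σc'Δl = 110.3 kN/m; ΣN' = 684.6 kN/m; ΣW sinα = 274.2 kN/m
Resisting = 110.3 + 684.6·tan21.2° = 110.3 + 265.5 = 375.8 kN/m
FS = 375.8 / 274.2 = 1.371

FS = 1.37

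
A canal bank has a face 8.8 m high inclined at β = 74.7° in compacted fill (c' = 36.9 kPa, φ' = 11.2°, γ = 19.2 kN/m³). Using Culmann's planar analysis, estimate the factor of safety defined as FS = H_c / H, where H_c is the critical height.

H_c = (4c'/γ) · sinβ cosφ' / [1 − cos(β − φ')]
    = (4·36.9/19.2) · sin74.7°·cos11.2° / [1 − cos63.5°]
    = 7.688 · 0.9462 / 0.5538 = 13.13 m
FS = H_c / H = 13.13 / 8.8 = 1.493

FS = 1.49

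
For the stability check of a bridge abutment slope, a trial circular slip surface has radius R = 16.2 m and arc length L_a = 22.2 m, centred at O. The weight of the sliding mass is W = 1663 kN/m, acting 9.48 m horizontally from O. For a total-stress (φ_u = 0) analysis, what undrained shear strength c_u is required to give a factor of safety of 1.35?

FS = c_u·L_a·R / (W·d), so c_u = FS·W·d / (L_a·R).
c_u = 1.35·1663·9.48 / (22.20·16.2) = 21283.1 / 359.64 = 59.18 kPa

c_u = 59.2 kPa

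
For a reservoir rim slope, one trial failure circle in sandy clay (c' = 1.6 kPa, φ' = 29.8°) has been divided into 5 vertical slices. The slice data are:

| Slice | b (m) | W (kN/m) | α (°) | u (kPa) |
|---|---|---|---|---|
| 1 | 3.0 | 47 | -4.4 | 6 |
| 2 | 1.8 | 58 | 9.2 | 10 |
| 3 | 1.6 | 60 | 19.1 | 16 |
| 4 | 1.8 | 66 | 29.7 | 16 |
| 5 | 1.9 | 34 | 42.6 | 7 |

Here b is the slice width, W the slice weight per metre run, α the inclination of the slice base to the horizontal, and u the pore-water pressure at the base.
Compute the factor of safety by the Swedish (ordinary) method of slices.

Ordinary method of slices: FS = Σ[c'·Δl_i + (W_i cosα_i − u_i·Δl_i)·tanφ'] / Σ W_i sinα_i, with Δl_i = b_i / cosα_i.
Slice 1: Δl = 3.0/cos(-4.4°) = 3.009 m; N'_1 = 47·cos(-4.4°) − 6·3.009 = 28.8; c'Δl = 4.81; W sinα = -3.6
Slice 2: Δl = 1.8/cos9.2° = 1.823 m; N'_2 = 58·cos9.2° − 10·1.823 = 39.0; c'Δl = 2.92; W sinα = 9.3
Slice 3: Δl = 1.6/cos19.1° = 1.693 m; N'_3 = 60·cos19.1° − 16·1.693 = 29.6; c'Δl = 2.71; W sinα = 19.6
Slice 4: Δl = 1.8/cos29.7° = 2.072 m; N'_4 = 66·cos29.7° − 16·2.072 = 24.2; c'Δl = 3.32; W sinα = 32.7
Slice 5: Δl = 1.9/cos42.6° = 2.581 m; N'_5 = 34·cos42.6° − 7·2.581 = 7.0; c'Δl = 4.13; W sinα = 23.0
Σc'Δl = 17.9 kN/m; ΣN' = 128.6 kN/m; ΣW sinα = 81.0 kN/m
Resisting = 17.9 + 128.6·tan29.8° = 17.9 + 73.6 = 91.5 kN/m
FS = 91.5 / 81.0 = 1.130

FS = 1.13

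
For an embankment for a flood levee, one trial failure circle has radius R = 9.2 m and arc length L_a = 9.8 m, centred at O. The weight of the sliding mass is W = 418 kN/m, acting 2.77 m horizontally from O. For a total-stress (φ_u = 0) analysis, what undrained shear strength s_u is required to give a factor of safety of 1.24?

s_u = 15.9 kPa

FS = s_u·L_a·R / (W·d), so s_u = FS·W·d / (L_a·R).
s_u = 1.24·418·2.77 / (9.80·9.2) = 1435.7 / 90.16 = 15.92 kPa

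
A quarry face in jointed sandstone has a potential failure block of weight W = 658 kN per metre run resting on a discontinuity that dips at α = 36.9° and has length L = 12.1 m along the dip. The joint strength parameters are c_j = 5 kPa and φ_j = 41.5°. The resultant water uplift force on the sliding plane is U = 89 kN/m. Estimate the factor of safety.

Resolving the block weight along and normal to the plane and applying the Mohr–Coulomb strength on the joint:
N' = W cosα − U = 658·cos36.9° − 89 = 437.2 kN/m
Driving force T = W sinα = 658·sin36.9° = 395.1 kN/m
Resisting force R = c_j·L + N'·tanφ_j = 5·12.1 + 437.2·tan41.5° = 60.5 + 386.8 = 447.3 kN/m
FS = R / T = 447.3 / 395.1 = 1.132

FS = 1.13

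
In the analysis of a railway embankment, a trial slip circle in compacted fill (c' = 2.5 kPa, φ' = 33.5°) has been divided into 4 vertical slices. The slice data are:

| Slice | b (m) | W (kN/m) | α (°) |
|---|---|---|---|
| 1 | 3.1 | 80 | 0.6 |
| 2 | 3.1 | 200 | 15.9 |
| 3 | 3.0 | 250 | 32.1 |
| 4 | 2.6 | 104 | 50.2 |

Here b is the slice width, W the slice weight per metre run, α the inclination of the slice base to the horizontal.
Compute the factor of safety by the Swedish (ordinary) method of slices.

Ordinary method of slices: FS = Σ[c'·Δl_i + (W_i cosα_i)·tanφ'] / Σ W_i sinα_i, with Δl_i = b_i / cosα_i.
Slice 1: Δl = 3.1/cos0.6° = 3.100 m; N'_1 = 80·cos0.6° = 80.0; c'Δl = 7.75; W sinα = 0.8
Slice 2: Δl = 3.1/cos15.9° = 3.223 m; N'_2 = 200·cos15.9° = 192.3; c'Δl = 8.06; W sinα = 54.8
Slice 3: Δl = 3.0/cos32.1° = 3.541 m; N'_3 = 250·cos32.1° = 211.8; c'Δl = 8.85; W sinα = 132.8
Slice 4: Δl = 2.6/cos50.2° = 4.062 m; N'_4 = 104·cos50.2° = 66.6; c'Δl = 10.15; W sinα = 79.9
Σc'Δl = 34.8 kN/m; ΣN' = 550.7 kN/m; ΣW sinα = 268.4 kN/m
Resisting = 34.8 + 550.7·tan33.5° = 34.8 + 364.5 = 399.3 kN/m
FS = 399.3 / 268.4 = 1.488

FS = 1.49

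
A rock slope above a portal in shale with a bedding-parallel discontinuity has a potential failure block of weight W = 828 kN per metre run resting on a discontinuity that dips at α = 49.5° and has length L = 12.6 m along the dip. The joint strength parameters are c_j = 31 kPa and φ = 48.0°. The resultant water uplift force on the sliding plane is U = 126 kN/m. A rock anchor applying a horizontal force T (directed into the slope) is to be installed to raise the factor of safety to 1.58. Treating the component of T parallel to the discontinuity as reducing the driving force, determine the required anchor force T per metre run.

T = 79 kN/m

Resolving forces along and normal to the sliding plane, with the horizontal anchor force T adding T·sinα to the effective normal force and T·cosα acting up the plane against the driving force:
FS = [c_jL + (W cosα − U + T sinα) tanφ] / [W sinα − T cosα]
Without the anchor: N' = 411.7 kN/m, driving T_d = 629.6 kN/m, resisting R = 31·12.6 + 411.7·tan48.0° = 847.9 kN/m, FS = 1.35.
Setting FS = 1.58 and solving for T:
1.58·(629.6 − T cos49.5°) = 847.9 + T sin49.5°·tan48.0°
T·(sin49.5°·tan48.0° + 1.58·cos49.5°) = 1.58·629.6 − 847.9
T·(0.7604·1.1106 + 1.58·0.6494) = 994.8 − 847.9 = 146.9
T·1.8706 = 146.9
T = 78.5 kN/m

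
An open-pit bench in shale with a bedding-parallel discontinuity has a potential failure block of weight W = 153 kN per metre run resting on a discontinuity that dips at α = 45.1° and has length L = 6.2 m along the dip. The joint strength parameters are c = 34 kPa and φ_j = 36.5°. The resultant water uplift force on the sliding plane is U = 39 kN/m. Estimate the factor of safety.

FS = 2.42

Resolving the block weight along and normal to the plane and applying the Mohr–Coulomb strength on the joint:
N' = W cosα − U = 153·cos45.1° − 39 = 69.0 kN/m
Driving force T = W sinα = 153·sin45.1° = 108.4 kN/m
Resisting force R = c·L + N'·tanφ_j = 34·6.2 + 69.0·tan36.5° = 210.8 + 51.1 = 261.9 kN/m
FS = R / T = 261.9 / 108.4 = 2.416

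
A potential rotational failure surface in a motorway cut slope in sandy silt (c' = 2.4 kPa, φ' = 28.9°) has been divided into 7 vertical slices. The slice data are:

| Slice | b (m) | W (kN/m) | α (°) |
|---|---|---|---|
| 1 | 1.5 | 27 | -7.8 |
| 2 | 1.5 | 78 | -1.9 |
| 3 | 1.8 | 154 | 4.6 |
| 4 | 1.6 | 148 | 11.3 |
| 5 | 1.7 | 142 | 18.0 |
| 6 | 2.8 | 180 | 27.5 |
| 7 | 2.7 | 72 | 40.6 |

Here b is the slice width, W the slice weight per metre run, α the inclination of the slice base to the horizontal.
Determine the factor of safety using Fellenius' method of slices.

FS = 2.16

Ordinary method of slices: FS = Σ[c'·Δl_i + (W_i cosα_i)·tanφ'] / Σ W_i sinα_i, with Δl_i = b_i / cosα_i.
Slice 1: Δl = 1.5/cos(-7.8°) = 1.514 m; N'_1 = 27·cos(-7.8°) = 26.8; c'Δl = 3.63; W sinα = -3.7
Slice 2: Δl = 1.5/cos(-1.9°) = 1.501 m; N'_2 = 78·cos(-1.9°) = 78.0; c'Δl = 3.60; W sinα = -2.6
Slice 3: Δl = 1.8/cos4.6° = 1.806 m; N'_3 = 154·cos4.6° = 153.5; c'Δl = 4.33; W sinα = 12.4
Slice 4: Δl = 1.6/cos11.3° = 1.632 m; N'_4 = 148·cos11.3° = 145.1; c'Δl = 3.92; W sinα = 29.0
Slice 5: Δl = 1.7/cos18.0° = 1.787 m; N'_5 = 142·cos18.0° = 135.1; c'Δl = 4.29; W sinα = 43.9
Slice 6: Δl = 2.8/cos27.5° = 3.157 m; N'_6 = 180·cos27.5° = 159.7; c'Δl = 7.58; W sinα = 83.1
Slice 7: Δl = 2.7/cos40.6° = 3.556 m; N'_7 = 72·cos40.6° = 54.7; c'Δl = 8.53; W sinα = 46.9
Σc'Δl = 35.9 kN/m; ΣN' = 752.7 kN/m; ΣW sinα = 209.0 kN/m
Resisting = 35.9 + 752.7·tan28.9° = 35.9 + 415.5 = 451.4 kN/m
FS = 451.4 / 209.0 = 2.160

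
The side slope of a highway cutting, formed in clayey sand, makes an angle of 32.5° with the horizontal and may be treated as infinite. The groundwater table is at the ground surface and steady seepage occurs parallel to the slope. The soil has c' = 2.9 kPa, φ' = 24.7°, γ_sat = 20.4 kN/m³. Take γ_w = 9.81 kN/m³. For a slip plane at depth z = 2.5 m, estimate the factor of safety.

FS = 0.50

With seepage parallel to the slope and the water table at the surface, the effective normal stress on the slip plane uses the buoyant unit weight γ' = γ_sat − γ_w while the driving shear stress uses γ_sat:
FS = [c' + γ' z cos²β tanφ'] / [γ_sat z sinβ cosβ]
γ' = 20.4 − 9.81 = 10.59 kN/m³
Numerator = 2.9 + 10.59·2.5·cos²32.5°·tan24.7° = 2.9 + 10.59·2.5·0.7113·0.4599 = 11.562 kPa
Denominator = 20.4·2.5·sin32.5°·cos32.5° = 20.4·2.5·0.5373·0.8434 = 23.111 kPa
FS = 11.562 / 23.111 = 0.500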